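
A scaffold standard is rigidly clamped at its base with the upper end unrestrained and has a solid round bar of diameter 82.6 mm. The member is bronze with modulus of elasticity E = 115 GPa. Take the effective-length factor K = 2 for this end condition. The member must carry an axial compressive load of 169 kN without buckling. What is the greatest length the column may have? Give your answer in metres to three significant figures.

I = πd⁴/64 = π×82.6⁴/64 = 2.285×10^6 mm⁴
I = 2.285×10^-6 m⁴
At the buckling limit P_cr = P = 1.690×10^5 N
From P_cr = π²EI/(K·L)²:  L = (1/K)·√(π²EI/P_cr) = (1/2)·√(π²×1.15×10^11×2.285×10^-6/1.690×10^5)
L = 1.96 m

L_max ≈ 1.96 m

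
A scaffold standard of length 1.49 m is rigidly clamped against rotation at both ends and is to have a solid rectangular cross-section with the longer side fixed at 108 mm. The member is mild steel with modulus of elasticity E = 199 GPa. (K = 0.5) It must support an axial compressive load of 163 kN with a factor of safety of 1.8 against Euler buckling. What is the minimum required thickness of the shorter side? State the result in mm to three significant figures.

Required P_cr = n·P = 1.8 × 163 = 293.4 kN
L_e = K·L = 0.5 × 1.49 = 0.7450 m
Required I = P_cr·L_e²/(π²E) = 2.934×10^5 × 0.7450² / (π² × 1.99×10^11) = 8.291×10^-8 m⁴
I_req = 8.291×10^4 mm⁴
Rectangle, weak axis: I_min = h·b³/12 with h = 108 mm fixed  ⇒  b = (12I/h)^(1/3) = 21.0 mm

b ≈ 21.0 mm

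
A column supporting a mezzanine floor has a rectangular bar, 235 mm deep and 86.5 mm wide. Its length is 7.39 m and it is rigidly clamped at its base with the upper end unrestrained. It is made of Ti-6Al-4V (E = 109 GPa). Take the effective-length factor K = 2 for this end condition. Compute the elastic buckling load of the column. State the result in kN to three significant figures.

Buckling occurs about the weak axis: I_min = h·b³/12 with b = 86.5 mm (the shorter side).
I_min = 235×86.5³/12 = 1.267×10^7 mm⁴
I = 1.267×10^7 mm⁴ = 1.267×10^-5 m⁴
Effective length L_e = K·L = 2 × 7.39 = 14.78 m
P_cr = π²EI / L_e² = π² × 109×10⁹ × 1.267×10^-5 / 14.78² = 6.242×10^4 N

P_cr ≈ 62.4 kN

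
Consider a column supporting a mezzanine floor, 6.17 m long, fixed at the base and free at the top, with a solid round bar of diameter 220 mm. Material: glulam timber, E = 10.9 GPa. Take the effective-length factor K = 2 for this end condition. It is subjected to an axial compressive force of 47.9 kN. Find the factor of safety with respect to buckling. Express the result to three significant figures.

I = πd⁴/64 = π×220⁴/64 = 1.150×10^8 mm⁴
I = 1.150×10^8 mm⁴ = 1.150×10^-4 m⁴
Effective length L_e = K·L = 2 × 6.17 = 12.34 m
P_cr = π²EI / L_e² = π² × 10.9×10⁹ × 1.150×10^-4 / 12.34² = 8.124×10^4 N
Factor of safety n = P_cr / P = 81.237 / 47.9 = 1.70

n ≈ 1.70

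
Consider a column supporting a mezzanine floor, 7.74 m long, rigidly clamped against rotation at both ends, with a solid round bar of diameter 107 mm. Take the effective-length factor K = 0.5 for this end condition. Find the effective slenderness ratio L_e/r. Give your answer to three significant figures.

I = πd⁴/64 = π×107⁴/64 = 6.434×10^6 mm⁴
A = 8.992×10^3 mm²;  r_min = √(I/A) = √(6.434×10^6/8.992×10^3) = 26.75 mm
L_e = K·L = 0.5 × 7.74 m = 3.870 m = 3870.0 mm
λ = L_e / r_min = 3870.0 / 26.75 = 145

λ ≈ 145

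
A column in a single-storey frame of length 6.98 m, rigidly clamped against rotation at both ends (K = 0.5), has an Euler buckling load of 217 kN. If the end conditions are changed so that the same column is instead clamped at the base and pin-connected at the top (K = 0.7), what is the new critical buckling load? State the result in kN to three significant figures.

P_cr ≈ 111 kN

P_cr ∝ 1/K², so P_cr,new = P_cr,old × (K_old/K_new)² = 217 × (0.5/0.7)²
= 217 × 0.5102 = 111 kN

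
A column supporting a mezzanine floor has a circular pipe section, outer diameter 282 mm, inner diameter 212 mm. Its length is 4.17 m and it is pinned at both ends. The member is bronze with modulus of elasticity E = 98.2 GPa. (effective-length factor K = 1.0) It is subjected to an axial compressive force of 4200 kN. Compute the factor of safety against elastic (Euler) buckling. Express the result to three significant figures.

d_o = 282 mm, d_i = 212 mm
I = π(d_o⁴ − d_i⁴)/64 = π(282⁴ − 212.0⁴)/64 = 2.113×10^8 mm⁴
I = 2.113×10^8 mm⁴ = 2.113×10^-4 m⁴
Effective length L_e = K·L = 1 × 4.17 = 4.170 m
P_cr = π²EI / L_e² = π² × 98.2×10⁹ × 2.113×10^-4 / 4.170² = 1.178×10^7 N
Factor of safety n = P_cr / P = 11776 / 4200 = 2.80

n ≈ 2.80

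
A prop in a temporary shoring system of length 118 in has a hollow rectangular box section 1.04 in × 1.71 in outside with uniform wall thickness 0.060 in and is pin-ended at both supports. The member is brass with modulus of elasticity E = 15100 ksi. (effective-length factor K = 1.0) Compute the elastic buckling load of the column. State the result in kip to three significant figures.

P_cr ≈ 0.611 kip

Inner dimensions: h_i = 1.71 − 2×0.060 = 1.590 in, b_i = 1.04 − 2×0.060 = 0.9200 in
Weak-axis I_min = (h_o·b_o³ − h_i·b_i³)/12 with b_o = 1.04, b_i = 0.9200 in (shorter outer/inner sides).
I_min = (1.71×1.04³ − 1.590×0.9200³)/12 = 5.712×10^-2 in⁴
Effective length L_e = K·L = 1 × 118 = 118.0 in
P_cr = π²EI / L_e² = π² × 15100×10³ × 5.712×10^-2 / 118.0² = 611.3 lb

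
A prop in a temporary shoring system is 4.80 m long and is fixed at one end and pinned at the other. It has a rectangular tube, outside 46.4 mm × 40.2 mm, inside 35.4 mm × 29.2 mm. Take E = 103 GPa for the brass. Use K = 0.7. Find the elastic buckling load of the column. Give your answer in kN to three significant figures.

P_cr ≈ 16.0 kN

Weak-axis I_min = (h_o·b_o³ − h_i·b_i³)/12 with b_o = 40.2, b_i = 29.20 mm (shorter outer/inner sides).
I_min = (46.4×40.2³ − 35.40×29.20³)/12 = 1.778×10^5 mm⁴
I = 1.778×10^5 mm⁴ = 1.778×10^-7 m⁴
Effective length L_e = K·L = 0.7 × 4.80 = 3.360 m
P_cr = π²EI / L_e² = π² × 103×10⁹ × 1.778×10^-7 / 3.360² = 1.601×10^4 N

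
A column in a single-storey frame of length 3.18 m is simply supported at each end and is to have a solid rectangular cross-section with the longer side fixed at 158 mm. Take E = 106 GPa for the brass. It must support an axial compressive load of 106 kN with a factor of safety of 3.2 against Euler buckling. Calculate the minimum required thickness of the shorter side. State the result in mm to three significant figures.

b ≈ 62.9 mm

Required P_cr = n·P = 3.2 × 106 = 339.2 kN
L_e = K·L = 1 × 3.18 = 3.180 m
Required I = P_cr·L_e²/(π²E) = 3.392×10^5 × 3.180² / (π² × 1.06×10^11) = 3.279×10^-6 m⁴
I_req = 3.279×10^6 mm⁴
Rectangle, weak axis: I_min = h·b³/12 with h = 158 mm fixed  ⇒  b = (12I/h)^(1/3) = 62.9 mm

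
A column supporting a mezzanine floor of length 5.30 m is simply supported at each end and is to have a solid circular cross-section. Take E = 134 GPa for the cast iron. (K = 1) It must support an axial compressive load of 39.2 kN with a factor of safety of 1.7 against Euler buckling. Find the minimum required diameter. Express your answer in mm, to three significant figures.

Required P_cr = n·P = 1.7 × 39.2 = 66.64 kN
L_e = K·L = 1 × 5.30 = 5.300 m
Required I = P_cr·L_e²/(π²E) = 6.664×10^4 × 5.300² / (π² × 1.34×10^11) = 1.415×10^-6 m⁴
I_req = 1.415×10^6 mm⁴
Solid circle: I = πd⁴/64  ⇒  d = (64I/π)^(1/4) = (64×1.415×10^6/π)^(1/4) = 73.3 mm

d ≈ 73.3 mm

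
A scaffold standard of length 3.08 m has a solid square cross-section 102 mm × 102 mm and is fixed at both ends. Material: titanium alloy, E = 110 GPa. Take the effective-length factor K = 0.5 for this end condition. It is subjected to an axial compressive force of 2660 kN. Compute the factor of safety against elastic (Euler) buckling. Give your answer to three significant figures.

I = a⁴/12 = 102⁴/12 = 9.020×10^6 mm⁴
I = 9.020×10^6 mm⁴ = 9.020×10^-6 m⁴
Effective length L_e = K·L = 0.5 × 3.08 = 1.540 m
P_cr = π²EI / L_e² = π² × 110×10⁹ × 9.020×10^-6 / 1.540² = 4.129×10^6 N
Factor of safety n = P_cr / P = 4129.2 / 2660 = 1.55

n ≈ 1.55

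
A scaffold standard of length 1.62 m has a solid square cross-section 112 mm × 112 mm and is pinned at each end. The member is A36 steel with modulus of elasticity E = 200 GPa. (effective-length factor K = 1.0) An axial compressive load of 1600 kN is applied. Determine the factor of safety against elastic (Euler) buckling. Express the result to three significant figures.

I = a⁴/12 = 112⁴/12 = 1.311×10^7 mm⁴
I = 1.311×10^7 mm⁴ = 1.311×10^-5 m⁴
Effective length L_e = K·L = 1 × 1.62 = 1.620 m
P_cr = π²EI / L_e² = π² × 200×10⁹ × 1.311×10^-5 / 1.620² = 9.863×10^6 N
Factor of safety n = P_cr / P = 9862.6 / 1600 = 6.16

n ≈ 6.16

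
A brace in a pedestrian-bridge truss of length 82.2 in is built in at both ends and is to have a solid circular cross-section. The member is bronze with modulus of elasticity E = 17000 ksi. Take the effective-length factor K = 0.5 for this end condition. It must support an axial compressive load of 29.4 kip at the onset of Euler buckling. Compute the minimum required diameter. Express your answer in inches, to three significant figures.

L_e = K·L = 0.5 × 82.2 = 41.10 in
Required I = P_cr·L_e²/(π²E) = 2.940×10^4 × 41.10² / (π² × 1.70×10^7) = 0.2960 in⁴
Solid circle: I = πd⁴/64  ⇒  d = (64I/π)^(1/4) = (64×0.2960/π)^(1/4) = 1.57 in

d ≈ 1.57 in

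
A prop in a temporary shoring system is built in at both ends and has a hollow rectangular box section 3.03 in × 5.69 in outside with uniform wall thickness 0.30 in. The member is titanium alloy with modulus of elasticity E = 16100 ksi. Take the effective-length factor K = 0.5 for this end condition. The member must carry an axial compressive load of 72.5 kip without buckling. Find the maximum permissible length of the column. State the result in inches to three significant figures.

Inner dimensions: h_i = 5.69 − 2×0.30 = 5.090 in, b_i = 3.03 − 2×0.30 = 2.430 in
Weak-axis I_min = (h_o·b_o³ − h_i·b_i³)/12 with b_o = 3.03, b_i = 2.430 in (shorter outer/inner sides).
I_min = (5.69×3.03³ − 5.090×2.430³)/12 = 7.104 in⁴
At the buckling limit P_cr = P = 7.250×10^4 lb
From P_cr = π²EI/(K·L)²:  L = (1/K)·√(π²EI/P_cr) = (1/0.5)·√(π²×1.61×10^7×7.104/7.250×10^4)
L = 250 in

L_max ≈ 250 in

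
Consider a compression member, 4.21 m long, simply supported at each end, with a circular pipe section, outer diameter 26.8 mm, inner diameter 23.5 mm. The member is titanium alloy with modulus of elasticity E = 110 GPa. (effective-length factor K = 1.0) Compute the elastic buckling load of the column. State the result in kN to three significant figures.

d_o = 26.8 mm, d_i = 23.5 mm
I = π(d_o⁴ − d_i⁴)/64 = π(26.8⁴ − 23.50⁴)/64 = 1.035×10^4 mm⁴
I = 1.035×10^4 mm⁴ = 1.035×10^-8 m⁴
Effective length L_e = K·L = 1 × 4.21 = 4.210 m
P_cr = π²EI / L_e² = π² × 110×10⁹ × 1.035×10^-8 / 4.210² = 634.1 N

P_cr ≈ 0.634 kN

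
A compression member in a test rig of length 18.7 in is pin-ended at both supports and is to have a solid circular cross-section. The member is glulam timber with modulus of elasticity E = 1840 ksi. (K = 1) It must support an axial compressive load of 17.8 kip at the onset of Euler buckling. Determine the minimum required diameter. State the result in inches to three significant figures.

L_e = K·L = 1 × 18.7 = 18.70 in
Required I = P_cr·L_e²/(π²E) = 1.780×10^4 × 18.70² / (π² × 1.84×10^6) = 0.3428 in⁴
Solid circle: I = πd⁴/64  ⇒  d = (64I/π)^(1/4) = (64×0.3428/π)^(1/4) = 1.63 in

d ≈ 1.63 in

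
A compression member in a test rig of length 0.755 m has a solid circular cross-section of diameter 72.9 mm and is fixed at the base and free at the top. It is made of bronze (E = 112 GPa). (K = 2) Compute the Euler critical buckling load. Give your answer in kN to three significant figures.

I = πd⁴/64 = π×72.9⁴/64 = 1.386×10^6 mm⁴
I = 1.386×10^6 mm⁴ = 1.386×10^-6 m⁴
Effective length L_e = K·L = 2 × 0.755 = 1.510 m
P_cr = π²EI / L_e² = π² × 112×10⁹ × 1.386×10^-6 / 1.510² = 6.721×10^5 N

P_cr ≈ 672 kN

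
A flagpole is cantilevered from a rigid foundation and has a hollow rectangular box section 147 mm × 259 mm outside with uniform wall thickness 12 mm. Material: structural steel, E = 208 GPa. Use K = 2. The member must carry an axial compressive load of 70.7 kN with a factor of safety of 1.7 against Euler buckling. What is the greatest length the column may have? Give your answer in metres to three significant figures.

Inner dimensions: h_i = 259 − 2×12 = 235.0 mm, b_i = 147 − 2×12 = 123.0 mm
Weak-axis I_min = (h_o·b_o³ − h_i·b_i³)/12 with b_o = 147, b_i = 123.0 mm (shorter outer/inner sides).
I_min = (259×147³ − 235.0×123.0³)/12 = 3.212×10^7 mm⁴
I = 3.212×10^-5 m⁴
Required critical load P_cr = n·P = 1.7 × 70.7 = 120.2 kN = 1.202×10^5 N
From P_cr = π²EI/(K·L)²:  L = (1/K)·√(π²EI/P_cr) = (1/2)·√(π²×2.08×10^11×3.212×10^-5/1.202×10^5)
L = 11.7 m

L_max ≈ 11.7 m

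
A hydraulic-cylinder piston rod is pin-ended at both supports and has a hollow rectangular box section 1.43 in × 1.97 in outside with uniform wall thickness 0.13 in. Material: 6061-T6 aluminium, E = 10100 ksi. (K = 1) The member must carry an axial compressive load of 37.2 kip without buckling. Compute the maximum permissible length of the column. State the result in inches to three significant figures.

L_max ≈ 26.0 in

Inner dimensions: h_i = 1.97 − 2×0.13 = 1.710 in, b_i = 1.43 − 2×0.13 = 1.170 in
Weak-axis I_min = (h_o·b_o³ − h_i·b_i³)/12 with b_o = 1.43, b_i = 1.170 in (shorter outer/inner sides).
I_min = (1.97×1.43³ − 1.710×1.170³)/12 = 0.2518 in⁴
At the buckling limit P_cr = P = 3.720×10^4 lb
From P_cr = π²EI/(K·L)²:  L = (1/K)·√(π²EI/P_cr) = (1/1)·√(π²×1.01×10^7×0.2518/3.720×10^4)
L = 26.0 in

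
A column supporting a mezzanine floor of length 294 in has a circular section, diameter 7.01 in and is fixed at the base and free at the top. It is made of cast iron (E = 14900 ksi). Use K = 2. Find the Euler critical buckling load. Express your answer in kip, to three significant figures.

P_cr ≈ 50.4 kip

I = πd⁴/64 = π×7.01⁴/64 = 118.5 in⁴
Effective length L_e = K·L = 2 × 294 = 588.0 in
P_cr = π²EI / L_e² = π² × 14900×10³ × 118.5 / 588.0² = 5.042×10^4 lb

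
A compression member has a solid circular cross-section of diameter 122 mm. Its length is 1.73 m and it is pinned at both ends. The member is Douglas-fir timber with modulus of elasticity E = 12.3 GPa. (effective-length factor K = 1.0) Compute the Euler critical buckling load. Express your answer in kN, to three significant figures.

P_cr ≈ 441 kN

I = πd⁴/64 = π×122⁴/64 = 1.087×10^7 mm⁴
I = 1.087×10^7 mm⁴ = 1.087×10^-5 m⁴
Effective length L_e = K·L = 1 × 1.73 = 1.730 m
P_cr = π²EI / L_e² = π² × 12.3×10⁹ × 1.087×10^-5 / 1.730² = 4.411×10^5 N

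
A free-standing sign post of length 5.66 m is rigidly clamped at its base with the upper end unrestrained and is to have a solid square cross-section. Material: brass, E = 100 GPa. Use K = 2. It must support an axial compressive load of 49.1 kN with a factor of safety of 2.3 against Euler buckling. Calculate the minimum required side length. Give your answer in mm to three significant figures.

Required P_cr = n·P = 2.3 × 49.1 = 112.9 kN
L_e = K·L = 2 × 5.66 = 11.32 m
Required I = P_cr·L_e²/(π²E) = 1.129×10^5 × 11.32² / (π² × 1.00×10^11) = 1.466×10^-5 m⁴
I_req = 1.466×10^7 mm⁴
Solid square: I = a⁴/12  ⇒  a = (12I)^(1/4) = (12×1.466×10^7)^(1/4) = 115 mm

a ≈ 115 mm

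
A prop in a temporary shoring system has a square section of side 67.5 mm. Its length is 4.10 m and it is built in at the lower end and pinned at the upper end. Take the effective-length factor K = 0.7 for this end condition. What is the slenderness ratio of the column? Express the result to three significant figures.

λ ≈ 147

For a square r = a/√12 = 67.5/√12 = 19.49 mm
L_e = K·L = 0.7 × 4.10 m = 2.870 m = 2870.0 mm
λ = L_e / r_min = 2870.0 / 19.49 = 147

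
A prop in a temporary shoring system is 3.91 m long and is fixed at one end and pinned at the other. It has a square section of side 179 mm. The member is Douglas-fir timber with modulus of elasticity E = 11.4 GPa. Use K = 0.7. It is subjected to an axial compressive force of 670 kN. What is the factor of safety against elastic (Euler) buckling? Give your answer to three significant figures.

n ≈ 1.92

I = a⁴/12 = 179⁴/12 = 8.555×10^7 mm⁴
I = 8.555×10^7 mm⁴ = 8.555×10^-5 m⁴
Effective length L_e = K·L = 0.7 × 3.91 = 2.737 m
P_cr = π²EI / L_e² = π² × 11.4×10⁹ × 8.555×10^-5 / 2.737² = 1.285×10^6 N
Factor of safety n = P_cr / P = 1284.9 / 670 = 1.92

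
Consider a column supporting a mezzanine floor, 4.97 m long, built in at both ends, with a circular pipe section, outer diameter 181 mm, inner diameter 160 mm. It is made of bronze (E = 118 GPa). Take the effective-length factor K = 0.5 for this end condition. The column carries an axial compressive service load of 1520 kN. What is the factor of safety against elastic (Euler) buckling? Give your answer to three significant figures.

d_o = 181 mm, d_i = 160 mm
I = π(d_o⁴ − d_i⁴)/64 = π(181⁴ − 160.0⁴)/64 = 2.051×10^7 mm⁴
I = 2.051×10^7 mm⁴ = 2.051×10^-5 m⁴
Effective length L_e = K·L = 0.5 × 4.97 = 2.485 m
P_cr = π²EI / L_e² = π² × 118×10⁹ × 2.051×10^-5 / 2.485² = 3.869×10^6 N
Factor of safety n = P_cr / P = 3869.0 / 1520 = 2.55

n ≈ 2.55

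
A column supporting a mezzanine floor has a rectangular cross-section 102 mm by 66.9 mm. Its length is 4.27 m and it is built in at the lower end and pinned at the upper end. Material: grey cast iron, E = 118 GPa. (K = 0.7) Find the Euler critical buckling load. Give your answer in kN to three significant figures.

P_cr ≈ 332 kN

Buckling occurs about the weak axis: I_min = h·b³/12 with b = 66.9 mm (the shorter side).
I_min = 102×66.9³/12 = 2.545×10^6 mm⁴
I = 2.545×10^6 mm⁴ = 2.545×10^-6 m⁴
Effective length L_e = K·L = 0.7 × 4.27 = 2.989 m
P_cr = π²EI / L_e² = π² × 118×10⁹ × 2.545×10^-6 / 2.989² = 3.318×10^5 N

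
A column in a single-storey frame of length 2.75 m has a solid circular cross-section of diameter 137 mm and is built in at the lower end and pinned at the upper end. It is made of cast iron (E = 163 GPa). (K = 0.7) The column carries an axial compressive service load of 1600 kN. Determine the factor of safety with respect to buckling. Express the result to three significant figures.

n ≈ 4.69

I = πd⁴/64 = π×137⁴/64 = 1.729×10^7 mm⁴
I = 1.729×10^7 mm⁴ = 1.729×10^-5 m⁴
Effective length L_e = K·L = 0.7 × 2.75 = 1.925 m
P_cr = π²EI / L_e² = π² × 163×10⁹ × 1.729×10^-5 / 1.925² = 7.507×10^6 N
Factor of safety n = P_cr / P = 7507.2 / 1600 = 4.69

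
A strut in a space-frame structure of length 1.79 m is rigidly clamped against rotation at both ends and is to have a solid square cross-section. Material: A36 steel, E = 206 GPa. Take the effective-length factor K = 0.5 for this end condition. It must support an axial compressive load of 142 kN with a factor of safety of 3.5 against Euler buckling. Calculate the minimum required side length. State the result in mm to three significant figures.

a ≈ 39.2 mm

Required P_cr = n·P = 3.5 × 142 = 497.0 kN
L_e = K·L = 0.5 × 1.79 = 0.8950 m
Required I = P_cr·L_e²/(π²E) = 4.970×10^5 × 0.8950² / (π² × 2.06×10^11) = 1.958×10^-7 m⁴
I_req = 1.958×10^5 mm⁴
Solid square: I = a⁴/12  ⇒  a = (12I)^(1/4) = (12×1.958×10^5)^(1/4) = 39.2 mm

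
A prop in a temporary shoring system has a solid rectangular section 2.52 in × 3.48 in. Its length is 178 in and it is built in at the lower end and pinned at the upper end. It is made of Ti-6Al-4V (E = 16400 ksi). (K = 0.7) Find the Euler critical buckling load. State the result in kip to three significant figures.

P_cr ≈ 48.4 kip

Buckling occurs about the weak axis: I_min = h·b³/12 with b = 2.52 in (the shorter side).
I_min = 3.48×2.52³/12 = 4.641 in⁴
Effective length L_e = K·L = 0.7 × 178 = 124.6 in
P_cr = π²EI / L_e² = π² × 16400×10³ × 4.641 / 124.6² = 4.838×10^4 lb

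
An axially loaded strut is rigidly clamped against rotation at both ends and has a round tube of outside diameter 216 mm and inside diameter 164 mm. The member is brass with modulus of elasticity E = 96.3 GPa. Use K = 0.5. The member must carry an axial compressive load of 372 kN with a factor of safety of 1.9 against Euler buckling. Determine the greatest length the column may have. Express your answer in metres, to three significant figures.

L_max ≈ 19.6 m

d_o = 216 mm, d_i = 164 mm
I = π(d_o⁴ − d_i⁴)/64 = π(216⁴ − 164.0⁴)/64 = 7.134×10^7 mm⁴
I = 7.134×10^-5 m⁴
Required critical load P_cr = n·P = 1.9 × 372 = 706.8 kN = 7.068×10^5 N
From P_cr = π²EI/(K·L)²:  L = (1/K)·√(π²EI/P_cr) = (1/0.5)·√(π²×9.63×10^10×7.134×10^-5/7.068×10^5)
L = 19.6 m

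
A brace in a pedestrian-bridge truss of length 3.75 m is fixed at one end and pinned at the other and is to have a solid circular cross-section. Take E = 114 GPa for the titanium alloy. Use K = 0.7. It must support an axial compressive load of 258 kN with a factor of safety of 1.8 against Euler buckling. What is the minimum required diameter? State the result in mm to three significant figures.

Required P_cr = n·P = 1.8 × 258 = 464.4 kN
L_e = K·L = 0.7 × 3.75 = 2.625 m
Required I = P_cr·L_e²/(π²E) = 4.644×10^5 × 2.625² / (π² × 1.14×10^11) = 2.844×10^-6 m⁴
I_req = 2.844×10^6 mm⁴
Solid circle: I = πd⁴/64  ⇒  d = (64I/π)^(1/4) = (64×2.844×10^6/π)^(1/4) = 87.2 mm

d ≈ 87.2 mm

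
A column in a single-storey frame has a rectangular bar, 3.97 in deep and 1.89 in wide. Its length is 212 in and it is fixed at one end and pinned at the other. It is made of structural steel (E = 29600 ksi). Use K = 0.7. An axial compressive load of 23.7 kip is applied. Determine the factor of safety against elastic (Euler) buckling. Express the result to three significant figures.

Buckling occurs about the weak axis: I_min = h·b³/12 with b = 1.89 in (the shorter side).
I_min = 3.97×1.89³/12 = 2.234 in⁴
Effective length L_e = K·L = 0.7 × 212 = 148.4 in
P_cr = π²EI / L_e² = π² × 29600×10³ × 2.234 / 148.4² = 2.963×10^4 lb
Factor of safety n = P_cr / P = 29.629 / 23.7 = 1.25

n ≈ 1.25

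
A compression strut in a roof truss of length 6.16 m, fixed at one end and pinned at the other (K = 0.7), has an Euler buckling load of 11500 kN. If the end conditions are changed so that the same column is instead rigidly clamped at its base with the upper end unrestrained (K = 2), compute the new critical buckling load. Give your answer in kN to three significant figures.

P_cr ≈ 1410 kN

P_cr ∝ 1/K², so P_cr,new = P_cr,old × (K_old/K_new)² = 11500 × (0.7/2)²
= 11500 × 0.1225 = 1410 kN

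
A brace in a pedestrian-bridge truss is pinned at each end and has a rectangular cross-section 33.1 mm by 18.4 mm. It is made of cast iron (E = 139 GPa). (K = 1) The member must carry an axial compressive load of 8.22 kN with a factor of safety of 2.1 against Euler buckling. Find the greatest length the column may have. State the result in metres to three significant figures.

Buckling occurs about the weak axis: I_min = h·b³/12 with b = 18.4 mm (the shorter side).
I_min = 33.1×18.4³/12 = 1.718×10^4 mm⁴
I = 1.718×10^-8 m⁴
Required critical load P_cr = n·P = 2.1 × 8.22 = 17.26 kN = 1.726×10^4 N
From P_cr = π²EI/(K·L)²:  L = (1/K)·√(π²EI/P_cr) = (1/1)·√(π²×1.39×10^11×1.718×10^-8/1.726×10^4)
L = 1.17 m

L_max ≈ 1.17 m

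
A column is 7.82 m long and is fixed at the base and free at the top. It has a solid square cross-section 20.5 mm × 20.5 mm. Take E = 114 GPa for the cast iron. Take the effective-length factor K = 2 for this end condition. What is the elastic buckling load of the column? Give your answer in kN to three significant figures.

P_cr ≈ 0.0677 kN

I = a⁴/12 = 20.5⁴/12 = 1.472×10^4 mm⁴
I = 1.472×10^4 mm⁴ = 1.472×10^-8 m⁴
Effective length L_e = K·L = 2 × 7.82 = 15.64 m
P_cr = π²EI / L_e² = π² × 114×10⁹ × 1.472×10^-8 / 15.64² = 67.70 N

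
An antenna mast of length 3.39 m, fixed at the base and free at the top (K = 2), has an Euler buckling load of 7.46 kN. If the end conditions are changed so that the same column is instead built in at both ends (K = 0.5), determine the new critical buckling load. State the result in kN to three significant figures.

P_cr ≈ 119 kN

P_cr ∝ 1/K², so P_cr,new = P_cr,old × (K_old/K_new)² = 7.46 × (2/0.5)²
= 7.46 × 16.00 = 119 kN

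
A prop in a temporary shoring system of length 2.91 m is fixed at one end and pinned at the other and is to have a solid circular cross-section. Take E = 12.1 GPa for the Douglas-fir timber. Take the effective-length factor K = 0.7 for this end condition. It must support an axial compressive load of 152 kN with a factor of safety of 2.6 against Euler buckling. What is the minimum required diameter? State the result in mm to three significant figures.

Required P_cr = n·P = 2.6 × 152 = 395.2 kN
L_e = K·L = 0.7 × 2.91 = 2.037 m
Required I = P_cr·L_e²/(π²E) = 3.952×10^5 × 2.037² / (π² × 1.21×10^10) = 1.373×10^-5 m⁴
I_req = 1.373×10^7 mm⁴
Solid circle: I = πd⁴/64  ⇒  d = (64I/π)^(1/4) = (64×1.373×10^7/π)^(1/4) = 129 mm

d ≈ 129 mm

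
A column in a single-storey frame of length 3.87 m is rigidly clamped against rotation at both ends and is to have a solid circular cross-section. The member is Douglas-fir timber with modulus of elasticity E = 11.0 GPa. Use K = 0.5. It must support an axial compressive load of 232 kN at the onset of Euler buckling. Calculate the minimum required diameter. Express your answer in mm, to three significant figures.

d ≈ 113 mm

L_e = K·L = 0.5 × 3.87 = 1.935 m
Required I = P_cr·L_e²/(π²E) = 2.320×10^5 × 1.935² / (π² × 1.10×10^10) = 8.001×10^-6 m⁴
I_req = 8.001×10^6 mm⁴
Solid circle: I = πd⁴/64  ⇒  d = (64I/π)^(1/4) = (64×8.001×10^6/π)^(1/4) = 113 mm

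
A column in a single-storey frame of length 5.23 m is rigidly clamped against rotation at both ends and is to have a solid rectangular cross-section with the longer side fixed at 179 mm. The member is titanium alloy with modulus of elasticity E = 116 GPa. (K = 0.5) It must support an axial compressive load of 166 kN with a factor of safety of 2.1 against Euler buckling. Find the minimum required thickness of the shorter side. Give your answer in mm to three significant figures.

b ≈ 51.9 mm

Required P_cr = n·P = 2.1 × 166 = 348.6 kN
L_e = K·L = 0.5 × 5.23 = 2.615 m
Required I = P_cr·L_e²/(π²E) = 3.486×10^5 × 2.615² / (π² × 1.16×10^11) = 2.082×10^-6 m⁴
I_req = 2.082×10^6 mm⁴
Rectangle, weak axis: I_min = h·b³/12 with h = 179 mm fixed  ⇒  b = (12I/h)^(1/3) = 51.9 mm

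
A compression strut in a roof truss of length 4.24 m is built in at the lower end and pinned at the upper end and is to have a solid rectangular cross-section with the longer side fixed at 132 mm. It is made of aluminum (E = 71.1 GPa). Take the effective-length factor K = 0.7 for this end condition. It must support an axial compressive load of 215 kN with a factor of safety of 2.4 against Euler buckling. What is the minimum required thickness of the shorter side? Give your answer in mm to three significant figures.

b ≈ 83.8 mm

Required P_cr = n·P = 2.4 × 215 = 516.0 kN
L_e = K·L = 0.7 × 4.24 = 2.968 m
Required I = P_cr·L_e²/(π²E) = 5.160×10^5 × 2.968² / (π² × 7.11×10^10) = 6.478×10^-6 m⁴
I_req = 6.478×10^6 mm⁴
Rectangle, weak axis: I_min = h·b³/12 with h = 132 mm fixed  ⇒  b = (12I/h)^(1/3) = 83.8 mm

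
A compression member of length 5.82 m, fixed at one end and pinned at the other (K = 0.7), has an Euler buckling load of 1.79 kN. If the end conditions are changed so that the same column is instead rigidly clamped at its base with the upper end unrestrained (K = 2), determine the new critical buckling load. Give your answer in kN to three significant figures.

P_cr ∝ 1/K², so P_cr,new = P_cr,old × (K_old/K_new)² = 1.79 × (0.7/2)²
= 1.79 × 0.1225 = 0.219 kN

P_cr ≈ 0.219 kN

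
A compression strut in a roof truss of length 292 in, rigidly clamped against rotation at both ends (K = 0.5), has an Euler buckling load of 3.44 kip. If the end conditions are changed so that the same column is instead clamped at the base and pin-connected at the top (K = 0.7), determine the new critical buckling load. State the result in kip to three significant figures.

P_cr ≈ 1.76 kip

P_cr ∝ 1/K², so P_cr,new = P_cr,old × (K_old/K_new)² = 3.44 × (0.5/0.7)²
= 3.44 × 0.5102 = 1.76 kip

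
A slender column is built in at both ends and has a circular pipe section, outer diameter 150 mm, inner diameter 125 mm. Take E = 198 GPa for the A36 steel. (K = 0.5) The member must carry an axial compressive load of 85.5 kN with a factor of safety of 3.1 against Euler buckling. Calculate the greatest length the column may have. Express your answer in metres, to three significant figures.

d_o = 150 mm, d_i = 125 mm
I = π(d_o⁴ − d_i⁴)/64 = π(150⁴ − 125.0⁴)/64 = 1.287×10^7 mm⁴
I = 1.287×10^-5 m⁴
Required critical load P_cr = n·P = 3.1 × 85.5 = 265.0 kN = 2.651×10^5 N
From P_cr = π²EI/(K·L)²:  L = (1/K)·√(π²EI/P_cr) = (1/0.5)·√(π²×1.98×10^11×1.287×10^-5/2.651×10^5)
L = 19.5 m

L_max ≈ 19.5 m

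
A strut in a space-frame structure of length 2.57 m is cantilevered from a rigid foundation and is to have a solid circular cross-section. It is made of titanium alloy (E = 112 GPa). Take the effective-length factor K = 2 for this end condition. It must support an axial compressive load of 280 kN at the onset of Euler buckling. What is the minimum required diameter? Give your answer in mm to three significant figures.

L_e = K·L = 2 × 2.57 = 5.140 m
Required I = P_cr·L_e²/(π²E) = 2.800×10^5 × 5.140² / (π² × 1.12×10^11) = 6.692×10^-6 m⁴
I_req = 6.692×10^6 mm⁴
Solid circle: I = πd⁴/64  ⇒  d = (64I/π)^(1/4) = (64×6.692×10^6/π)^(1/4) = 108 mm

d ≈ 108 mm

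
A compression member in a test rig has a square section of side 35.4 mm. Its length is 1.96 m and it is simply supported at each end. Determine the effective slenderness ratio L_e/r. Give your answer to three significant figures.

λ ≈ 192

For a square r = a/√12 = 35.4/√12 = 10.22 mm
L_e = K·L = 1 × 1.96 m = 1.960 m = 1960.0 mm
λ = L_e / r_min = 1960.0 / 10.22 = 192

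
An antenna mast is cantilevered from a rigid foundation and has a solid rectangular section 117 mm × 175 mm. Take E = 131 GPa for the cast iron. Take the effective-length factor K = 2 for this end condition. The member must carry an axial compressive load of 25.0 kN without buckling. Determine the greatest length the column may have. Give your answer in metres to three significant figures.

L_max ≈ 17.4 m

Buckling occurs about the weak axis: I_min = h·b³/12 with b = 117 mm (the shorter side).
I_min = 175×117³/12 = 2.336×10^7 mm⁴
I = 2.336×10^-5 m⁴
At the buckling limit P_cr = P = 2.500×10^4 N
From P_cr = π²EI/(K·L)²:  L = (1/K)·√(π²EI/P_cr) = (1/2)·√(π²×1.31×10^11×2.336×10^-5/2.500×10^4)
L = 17.4 m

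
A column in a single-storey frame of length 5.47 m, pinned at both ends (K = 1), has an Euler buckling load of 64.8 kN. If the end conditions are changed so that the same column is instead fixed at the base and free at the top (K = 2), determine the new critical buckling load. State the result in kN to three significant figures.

P_cr ≈ 16.2 kN

P_cr ∝ 1/K², so P_cr,new = P_cr,old × (K_old/K_new)² = 64.8 × (1/2)²
= 64.8 × 0.2500 = 16.2 kN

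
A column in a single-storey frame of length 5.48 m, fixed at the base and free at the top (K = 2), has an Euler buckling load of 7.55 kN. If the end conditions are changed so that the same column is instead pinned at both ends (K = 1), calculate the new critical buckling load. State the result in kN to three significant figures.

P_cr ∝ 1/K², so P_cr,new = P_cr,old × (K_old/K_new)² = 7.55 × (2/1)²
= 7.55 × 4.000 = 30.2 kN

P_cr ≈ 30.2 kN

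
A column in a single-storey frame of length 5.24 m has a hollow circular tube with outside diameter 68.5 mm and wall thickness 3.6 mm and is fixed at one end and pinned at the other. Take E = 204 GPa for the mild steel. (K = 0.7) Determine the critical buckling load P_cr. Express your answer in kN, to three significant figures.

P_cr ≈ 58.0 kN

Inner diameter d_i = 68.5 − 2×3.6 = 61.30 mm
I = π(d_o⁴ − d_i⁴)/64 = π(68.5⁴ − 61.30⁴)/64 = 3.876×10^5 mm⁴
I = 3.876×10^5 mm⁴ = 3.876×10^-7 m⁴
Effective length L_e = K·L = 0.7 × 5.24 = 3.668 m
P_cr = π²EI / L_e² = π² × 204×10⁹ × 3.876×10^-7 / 3.668² = 5.801×10^4 N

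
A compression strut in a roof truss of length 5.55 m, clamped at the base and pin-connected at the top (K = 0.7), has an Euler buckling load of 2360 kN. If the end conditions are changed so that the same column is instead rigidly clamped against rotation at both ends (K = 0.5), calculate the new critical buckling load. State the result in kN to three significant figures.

P_cr ≈ 4630 kN

P_cr ∝ 1/K², so P_cr,new = P_cr,old × (K_old/K_new)² = 2360 × (0.7/0.5)²
= 2360 × 1.960 = 4630 kN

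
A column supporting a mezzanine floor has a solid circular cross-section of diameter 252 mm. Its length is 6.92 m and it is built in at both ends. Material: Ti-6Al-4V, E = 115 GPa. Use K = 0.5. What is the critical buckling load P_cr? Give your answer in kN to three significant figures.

P_cr ≈ 18800 kN

I = πd⁴/64 = π×252⁴/64 = 1.980×10^8 mm⁴
I = 1.980×10^8 mm⁴ = 1.980×10^-4 m⁴
Effective length L_e = K·L = 0.5 × 6.92 = 3.460 m
P_cr = π²EI / L_e² = π² × 115×10⁹ × 1.980×10^-4 / 3.460² = 1.877×10^7 N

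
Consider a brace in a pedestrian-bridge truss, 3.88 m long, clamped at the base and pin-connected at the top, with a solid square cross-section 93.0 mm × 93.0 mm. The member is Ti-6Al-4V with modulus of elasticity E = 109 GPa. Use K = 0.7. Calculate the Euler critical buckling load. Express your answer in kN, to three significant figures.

P_cr ≈ 909 kN

I = a⁴/12 = 93.0⁴/12 = 6.234×10^6 mm⁴
I = 6.234×10^6 mm⁴ = 6.234×10^-6 m⁴
Effective length L_e = K·L = 0.7 × 3.88 = 2.716 m
P_cr = π²EI / L_e² = π² × 109×10⁹ × 6.234×10^-6 / 2.716² = 9.091×10^5 N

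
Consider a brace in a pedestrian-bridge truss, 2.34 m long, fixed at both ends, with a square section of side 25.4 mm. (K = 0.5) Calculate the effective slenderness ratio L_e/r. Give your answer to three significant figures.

I = a⁴/12 = 25.4⁴/12 = 3.469×10^4 mm⁴
A = 645.2 mm²;  r_min = √(I/A) = √(3.469×10^4/645.2) = 7.332 mm
L_e = K·L = 0.5 × 2.34 m = 1.170 m = 1170.0 mm
λ = L_e / r_min = 1170.0 / 7.332 = 160

λ ≈ 160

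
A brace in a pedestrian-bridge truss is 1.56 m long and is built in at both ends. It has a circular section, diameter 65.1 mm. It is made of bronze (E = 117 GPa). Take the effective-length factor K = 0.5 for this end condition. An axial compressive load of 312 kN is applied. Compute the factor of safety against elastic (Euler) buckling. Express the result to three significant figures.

n ≈ 5.36

I = πd⁴/64 = π×65.1⁴/64 = 8.816×10^5 mm⁴
I = 8.816×10^5 mm⁴ = 8.816×10^-7 m⁴
Effective length L_e = K·L = 0.5 × 1.56 = 0.7800 m
P_cr = π²EI / L_e² = π² × 117×10⁹ × 8.816×10^-7 / 0.7800² = 1.673×10^6 N
Factor of safety n = P_cr / P = 1673.4 / 312 = 5.36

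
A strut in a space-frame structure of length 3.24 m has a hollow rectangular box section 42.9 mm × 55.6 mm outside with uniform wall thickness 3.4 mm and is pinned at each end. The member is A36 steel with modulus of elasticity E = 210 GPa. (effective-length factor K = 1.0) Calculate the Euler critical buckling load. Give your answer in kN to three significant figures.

P_cr ≈ 34.5 kN

Inner dimensions: h_i = 55.6 − 2×3.4 = 48.80 mm, b_i = 42.9 − 2×3.4 = 36.10 mm
Weak-axis I_min = (h_o·b_o³ − h_i·b_i³)/12 with b_o = 42.9, b_i = 36.10 mm (shorter outer/inner sides).
I_min = (55.6×42.9³ − 48.80×36.10³)/12 = 1.745×10^5 mm⁴
I = 1.745×10^5 mm⁴ = 1.745×10^-7 m⁴
Effective length L_e = K·L = 1 × 3.24 = 3.240 m
P_cr = π²EI / L_e² = π² × 210×10⁹ × 1.745×10^-7 / 3.240² = 3.445×10^4 N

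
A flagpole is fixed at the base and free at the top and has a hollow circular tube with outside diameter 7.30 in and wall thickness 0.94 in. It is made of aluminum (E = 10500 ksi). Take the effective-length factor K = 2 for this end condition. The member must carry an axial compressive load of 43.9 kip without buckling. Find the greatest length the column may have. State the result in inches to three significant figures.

Inner diameter d_i = 7.30 − 2×0.94 = 5.420 in
I = π(d_o⁴ − d_i⁴)/64 = π(7.30⁴ − 5.420⁴)/64 = 97.04 in⁴
At the buckling limit P_cr = P = 4.390×10^4 lb
From P_cr = π²EI/(K·L)²:  L = (1/K)·√(π²EI/P_cr) = (1/2)·√(π²×1.05×10^7×97.04/4.390×10^4)
L = 239 in

L_max ≈ 239 in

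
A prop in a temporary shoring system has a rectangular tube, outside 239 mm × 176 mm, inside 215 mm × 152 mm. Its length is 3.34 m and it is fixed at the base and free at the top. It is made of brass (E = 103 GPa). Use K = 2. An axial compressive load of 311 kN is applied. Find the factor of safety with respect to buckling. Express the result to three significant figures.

Weak-axis I_min = (h_o·b_o³ − h_i·b_i³)/12 with b_o = 176, b_i = 152.0 mm (shorter outer/inner sides).
I_min = (239×176³ − 215.0×152.0³)/12 = 4.566×10^7 mm⁴
I = 4.566×10^7 mm⁴ = 4.566×10^-5 m⁴
Effective length L_e = K·L = 2 × 3.34 = 6.680 m
P_cr = π²EI / L_e² = π² × 103×10⁹ × 4.566×10^-5 / 6.680² = 1.040×10^6 N
Factor of safety n = P_cr / P = 1040.2 / 311 = 3.34

n ≈ 3.34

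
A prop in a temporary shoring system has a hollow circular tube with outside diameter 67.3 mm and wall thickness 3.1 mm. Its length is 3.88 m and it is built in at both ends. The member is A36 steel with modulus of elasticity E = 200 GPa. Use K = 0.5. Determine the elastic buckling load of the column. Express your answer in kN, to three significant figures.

Inner diameter d_i = 67.3 − 2×3.1 = 61.10 mm
I = π(d_o⁴ − d_i⁴)/64 = π(67.3⁴ − 61.10⁴)/64 = 3.229×10^5 mm⁴
I = 3.229×10^5 mm⁴ = 3.229×10^-7 m⁴
Effective length L_e = K·L = 0.5 × 3.88 = 1.940 m
P_cr = π²EI / L_e² = π² × 200×10⁹ × 3.229×10^-7 / 1.940² = 1.693×10^5 N

P_cr ≈ 169 kN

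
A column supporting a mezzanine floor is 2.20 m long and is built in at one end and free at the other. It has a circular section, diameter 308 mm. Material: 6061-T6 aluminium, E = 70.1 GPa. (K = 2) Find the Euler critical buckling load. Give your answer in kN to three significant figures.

P_cr ≈ 15800 kN

I = πd⁴/64 = π×308⁴/64 = 4.417×10^8 mm⁴
I = 4.417×10^8 mm⁴ = 4.417×10^-4 m⁴
Effective length L_e = K·L = 2 × 2.20 = 4.400 m
P_cr = π²EI / L_e² = π² × 70.1×10⁹ × 4.417×10^-4 / 4.400² = 1.579×10^7 N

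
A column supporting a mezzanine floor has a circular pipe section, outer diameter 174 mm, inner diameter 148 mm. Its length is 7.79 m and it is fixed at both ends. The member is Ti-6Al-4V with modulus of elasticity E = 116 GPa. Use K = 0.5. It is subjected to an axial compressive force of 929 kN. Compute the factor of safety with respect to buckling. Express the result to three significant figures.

n ≈ 1.74

d_o = 174 mm, d_i = 148 mm
I = π(d_o⁴ − d_i⁴)/64 = π(174⁴ − 148.0⁴)/64 = 2.144×10^7 mm⁴
I = 2.144×10^7 mm⁴ = 2.144×10^-5 m⁴
Effective length L_e = K·L = 0.5 × 7.79 = 3.895 m
P_cr = π²EI / L_e² = π² × 116×10⁹ × 2.144×10^-5 / 3.895² = 1.618×10^6 N
Factor of safety n = P_cr / P = 1618.3 / 929 = 1.74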